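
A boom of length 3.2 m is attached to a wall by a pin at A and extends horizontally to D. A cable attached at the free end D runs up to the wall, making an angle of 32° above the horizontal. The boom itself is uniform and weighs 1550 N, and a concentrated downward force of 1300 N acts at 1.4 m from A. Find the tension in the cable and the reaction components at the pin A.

ΣM about A: T·sin32°·3.2 − 1550·1.6 − 1300·1.4 = 0 → T = 4300/(3.2·0.529919) = 2535.76 ≈ 2536 N.
ΣF_x = 0: A_x − T·cos32° = 0 → A_x = 2535.76 × 0.848048 = 2150 N.
ΣF_y = 0: A_y + T·sin32° − 1550 − 1300 = 0 → A_y = 2850 − 2535.76 × 0.529919 = 1506 N.

T = 2536 N, A_x = 2150 N, A_y = 1506 N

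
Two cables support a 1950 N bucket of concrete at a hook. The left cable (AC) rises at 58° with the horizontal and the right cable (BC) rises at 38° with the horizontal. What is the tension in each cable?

T_AC = 1545 N, T_BC = 1039 N

ΣF_x = 0: −T_AC·cos58° + T_BC·cos38° = 0 → T_BC = 0.672477·T_AC.
ΣF_y = 0: T_AC·sin58° + T_BC·sin38° = 1950.
Substitute: T_AC·(0.848048 + 0.672477·0.615661) = 1950 → T_AC = 1545.09 ≈ 1545 N.
Then T_BC = 0.672477 × 1545.09 = 1039 N.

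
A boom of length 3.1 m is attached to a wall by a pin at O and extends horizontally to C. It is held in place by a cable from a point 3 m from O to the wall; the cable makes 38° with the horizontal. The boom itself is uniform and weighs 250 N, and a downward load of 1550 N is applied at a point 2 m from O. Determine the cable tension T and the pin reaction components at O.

ΣM about O: T·sin38°·3 − 250·1.55 − 1550·2 = 0 → T = 3487.5/(3·0.615661) = 1888.21 ≈ 1888 N.
ΣF_x = 0: O_x − T·cos38° = 0 → O_x = 1888.21 × 0.788011 = 1488 N.
ΣF_y = 0: O_y + T·sin38° − 250 − 1550 = 0 → O_y = 1800 − 1888.21 × 0.615661 = 637.5 N.

T = 1888 N, O_x = 1488 N, O_y = 637.5 N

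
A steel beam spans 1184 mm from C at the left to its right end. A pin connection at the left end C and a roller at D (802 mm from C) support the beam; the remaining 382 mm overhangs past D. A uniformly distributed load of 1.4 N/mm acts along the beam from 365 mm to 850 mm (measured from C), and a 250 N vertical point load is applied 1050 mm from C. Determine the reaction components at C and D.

Resultant of the distributed load: 1.4 × 485 = 679 N at 607.5 mm from C.
ΣM about C: D_y·802 − (1.4·485)·607.5 − 250·1050 = 0 → D_y = 674992.5/802 = 841.637 ≈ 841.6 N.
ΣF_y = 0: C_y + 841.637 − 1.4·485 − 250 = 0 → C_y = 87.36 N.
ΣF_x = 0: no horizontal applied forces, so C_x = 0.

C_x = 0, C_y = 87.36 N, D_y = 841.6 N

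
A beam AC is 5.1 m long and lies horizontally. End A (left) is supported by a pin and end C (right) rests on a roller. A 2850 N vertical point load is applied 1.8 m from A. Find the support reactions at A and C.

A_x = 0, A_y = 1844 N, C_y = 1006 N

Taking moments about A: C_y·5.1 − 2850·1.8 = 0 → C_y = 5130/5.1 = 1005.88 ≈ 1006 N.
ΣF_y = 0: A_y + 1005.88 − 2850 = 0 → A_y = 1844 N.
ΣF_x = 0: no horizontal applied forces, so A_x = 0.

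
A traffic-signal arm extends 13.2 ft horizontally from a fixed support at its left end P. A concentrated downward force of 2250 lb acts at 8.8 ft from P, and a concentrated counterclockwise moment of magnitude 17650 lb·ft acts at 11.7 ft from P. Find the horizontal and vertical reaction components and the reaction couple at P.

ΣF_x = 0: P_x = 0.
ΣF_y = 0: P_y − 2250 = 0 → P_y = 2250 lb.
ΣM about P: M_P − 2250·8.8 + 17650 = 0 → M_P = 2150 lb·ft.

P_x = 0, P_y = 2250 lb, M_P = 2150 lb·ft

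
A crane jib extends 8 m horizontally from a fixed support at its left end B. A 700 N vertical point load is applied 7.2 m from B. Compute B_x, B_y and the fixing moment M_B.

ΣF_x = 0: B_x = 0.
ΣF_y = 0: B_y − 700 = 0 → B_y = 700.0 N.
ΣM about B: M_B − 700·7.2 = 0 → M_B = 5040 N·m.

B_x = 0, B_y = 700.0 N, M_B = 5040 N·m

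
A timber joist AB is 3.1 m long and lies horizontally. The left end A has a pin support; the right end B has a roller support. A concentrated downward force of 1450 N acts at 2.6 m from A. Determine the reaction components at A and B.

A_x = 0, A_y = 233.9 N, B_y = 1216 N

Moments about A: B_y·3.1 − 1450·2.6 = 0 → B_y = 3770/3.1 = 1216.13 ≈ 1216 N.
ΣF_y = 0: A_y + 1216.13 − 1450 = 0 → A_y = 233.9 N.
ΣF_x = 0: no horizontal applied forces, so A_x = 0.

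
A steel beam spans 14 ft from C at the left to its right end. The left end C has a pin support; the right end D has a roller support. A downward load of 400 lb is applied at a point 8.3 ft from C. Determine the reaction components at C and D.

C_x = 0, C_y = 162.9 lb, D_y = 237.1 lb

Taking moments about C: D_y·14 − 400·8.3 = 0 → D_y = 3320/14 = 237.143 ≈ 237.1 lb.
ΣF_y = 0: C_y + 237.143 − 400 = 0 → C_y = 162.9 lb.
ΣF_x = 0: no horizontal applied forces, so C_x = 0.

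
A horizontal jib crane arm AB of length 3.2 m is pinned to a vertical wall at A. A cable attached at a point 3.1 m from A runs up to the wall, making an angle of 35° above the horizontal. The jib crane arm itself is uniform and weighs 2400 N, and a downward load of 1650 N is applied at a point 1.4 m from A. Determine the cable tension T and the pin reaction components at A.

T = 3459 N, A_x = 2833 N, A_y = 2066 N

ΣM about A: T·sin35°·3.1 − 2400·1.6 − 1650·1.4 = 0 → T = 6150/(3.1·0.573576) = 3458.78 ≈ 3459 N.
ΣF_x = 0: A_x − T·cos35° = 0 → A_x = 3458.78 × 0.819152 = 2833 N.
ΣF_y = 0: A_y + T·sin35° − 2400 − 1650 = 0 → A_y = 4050 − 3458.78 × 0.573576 = 2066 N.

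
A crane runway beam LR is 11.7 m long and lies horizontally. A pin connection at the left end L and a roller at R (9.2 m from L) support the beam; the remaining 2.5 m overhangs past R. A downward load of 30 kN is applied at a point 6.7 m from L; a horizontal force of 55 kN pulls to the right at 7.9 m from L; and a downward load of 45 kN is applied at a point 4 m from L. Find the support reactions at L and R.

L_x = -55.00 kN, L_y = 33.59 kN, R_y = 41.41 kN

Moments about L: R_y·9.2 − 30·6.7 − 45·4 = 0 → R_y = 381/9.2 = 41.413 ≈ 41.41 kN.
ΣF_y = 0: L_y + 41.413 − 30 − 45 = 0 → L_y = 33.59 kN.
ΣF_x = 0: L_x + 55 = 0 → L_x = -55.00 kN.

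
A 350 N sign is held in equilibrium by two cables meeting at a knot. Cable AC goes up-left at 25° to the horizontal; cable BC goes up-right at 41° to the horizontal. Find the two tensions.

ΣF_x = 0: −T_AC·cos25° + T_BC·cos41° = 0 → T_BC = 1.20087·T_AC.
ΣF_y = 0: T_AC·sin25° + T_BC·sin41° = 350.
Substitute: T_AC·(0.422618 + 1.20087·0.656059) = 350 → T_AC = 289.146 ≈ 289.1 N.
Then T_BC = 1.20087 × 289.146 = 347.2 N.

T_AC = 289.1 N, T_BC = 347.2 N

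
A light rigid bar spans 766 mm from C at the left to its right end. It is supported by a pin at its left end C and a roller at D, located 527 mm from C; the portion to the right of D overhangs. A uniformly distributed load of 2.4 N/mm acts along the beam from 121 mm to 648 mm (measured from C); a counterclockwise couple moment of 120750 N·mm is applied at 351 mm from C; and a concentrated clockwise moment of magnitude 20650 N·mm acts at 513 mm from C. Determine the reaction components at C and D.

Resultant of the distributed load: 2.4 × 527 = 1264.8 N at 384.5 mm from C.
Moments about C: D_y·527 − (2.4·527)·384.5 + 120750 − 20650 = 0 → D_y = 386215.6/527 = 732.857 ≈ 732.9 N.
ΣF_y = 0: C_y + 732.857 − 2.4·527 = 0 → C_y = 531.9 N.
ΣF_x = 0: no horizontal applied forces, so C_x = 0.

C_x = 0, C_y = 531.9 N, D_y = 732.9 N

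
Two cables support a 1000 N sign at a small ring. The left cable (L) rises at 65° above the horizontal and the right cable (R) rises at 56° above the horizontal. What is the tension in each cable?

T_L = 652.4 N, T_R = 493.0 N

ΣF_x = 0: −T_L·cos65° + T_R·cos56° = 0 → T_R = 0.755765·T_L.
ΣF_y = 0: T_L·sin65° + T_R·sin56° = 1000.
Substitute: T_L·(0.906308 + 0.755765·0.829038) = 1000 → T_L = 652.373 ≈ 652.4 N.
Then T_R = 0.755765 × 652.373 = 493.0 N.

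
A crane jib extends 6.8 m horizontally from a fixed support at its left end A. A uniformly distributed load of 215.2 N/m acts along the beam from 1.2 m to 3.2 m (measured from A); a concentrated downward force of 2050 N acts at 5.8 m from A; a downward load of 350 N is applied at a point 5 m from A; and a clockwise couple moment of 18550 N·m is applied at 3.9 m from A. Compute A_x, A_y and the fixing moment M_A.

A_x = 0, A_y = 2830 N, M_A = 33140 N·m

Resultant of the distributed load: 215.2 × 2 = 430.4 N at 2.2 m from A.
ΣF_x = 0: A_x = 0.
ΣF_y = 0: A_y − 215.2·2 − 2050 − 350 = 0 → A_y = 2830 N.
ΣM about A: M_A − (215.2·2)·2.2 − 2050·5.8 − 350·5 − 18550 = 0 → M_A = 33140 N·m.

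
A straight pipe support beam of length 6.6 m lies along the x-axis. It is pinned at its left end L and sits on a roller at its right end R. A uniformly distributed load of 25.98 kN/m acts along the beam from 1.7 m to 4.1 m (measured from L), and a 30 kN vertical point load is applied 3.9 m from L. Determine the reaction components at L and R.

L_x = 0, L_y = 47.23 kN, R_y = 45.12 kN

Resultant of the distributed load: 25.98 × 2.4 = 62.352 kN at 2.9 m from L.
Taking moments about L: R_y·6.6 − (25.98·2.4)·2.9 − 30·3.9 = 0 → R_y = 297.8208/6.6 = 45.1244 ≈ 45.12 kN.
ΣF_y = 0: L_y + 45.1244 − 25.98·2.4 − 30 = 0 → L_y = 47.23 kN.
ΣF_x = 0: no horizontal applied forces, so L_x = 0.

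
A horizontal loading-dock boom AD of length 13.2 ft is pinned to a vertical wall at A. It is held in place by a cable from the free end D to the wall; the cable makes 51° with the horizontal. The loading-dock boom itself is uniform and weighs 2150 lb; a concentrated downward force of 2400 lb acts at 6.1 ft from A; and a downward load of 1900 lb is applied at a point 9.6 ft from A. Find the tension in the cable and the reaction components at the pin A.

T = 4588 lb, A_x = 2888 lb, A_y = 2884 lb

ΣM about A: T·sin51°·13.2 − 2150·6.6 − 2400·6.1 − 1900·9.6 = 0 → T = 47070/(13.2·0.777146) = 4588.47 ≈ 4588 lb.
ΣF_x = 0: A_x − T·cos51° = 0 → A_x = 4588.47 × 0.62932 = 2888 lb.
ΣF_y = 0: A_y + T·sin51° − 2150 − 2400 − 1900 = 0 → A_y = 6450 − 4588.47 × 0.777146 = 2884 lb.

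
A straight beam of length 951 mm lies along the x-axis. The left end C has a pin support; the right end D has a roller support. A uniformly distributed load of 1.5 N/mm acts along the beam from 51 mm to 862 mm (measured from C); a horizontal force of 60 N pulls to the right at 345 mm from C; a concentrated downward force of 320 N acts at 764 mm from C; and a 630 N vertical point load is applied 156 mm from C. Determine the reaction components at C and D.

Resultant of the distributed load: 1.5 × 811 = 1216.5 N at 456.5 mm from C.
Moments about C: D_y·951 − (1.5·811)·456.5 − 320·764 − 630·156 = 0 → D_y = 898092.25/951 = 944.366 ≈ 944.4 N.
ΣF_y = 0: C_y + 944.366 − 1.5·811 − 320 − 630 = 0 → C_y = 1222 N.
ΣF_x = 0: C_x + 60 = 0 → C_x = -60.00 N.

C_x = -60.00 N, C_y = 1222 N, D_y = 944.4 N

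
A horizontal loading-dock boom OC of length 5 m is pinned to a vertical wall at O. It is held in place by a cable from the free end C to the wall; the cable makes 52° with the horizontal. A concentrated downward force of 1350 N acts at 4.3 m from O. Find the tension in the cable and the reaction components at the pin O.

T = 1473 N, O_x = 907.1 N, O_y = 189.0 N

ΣM about O: T·sin52°·5 − 1350·4.3 = 0 → T = 5805/(5·0.788011) = 1473.33 ≈ 1473 N.
ΣF_x = 0: O_x − T·cos52° = 0 → O_x = 1473.33 × 0.615661 = 907.1 N.
ΣF_y = 0: O_y + T·sin52° − 1350 = 0 → O_y = 1350 − 1473.33 × 0.788011 = 189.0 N.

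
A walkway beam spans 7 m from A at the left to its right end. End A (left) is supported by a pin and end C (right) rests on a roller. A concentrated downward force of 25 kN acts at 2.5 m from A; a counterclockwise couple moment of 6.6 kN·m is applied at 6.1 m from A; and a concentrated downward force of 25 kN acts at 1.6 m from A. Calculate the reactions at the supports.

Moments about A: C_y·7 − 25·2.5 + 6.6 − 25·1.6 = 0 → C_y = 95.9/7 = 13.70 kN.
ΣF_y = 0: A_y + 13.7 − 25 − 25 = 0 → A_y = 36.30 kN.
ΣF_x = 0: no horizontal applied forces, so A_x = 0.

A_x = 0, A_y = 36.30 kN, C_y = 13.70 kN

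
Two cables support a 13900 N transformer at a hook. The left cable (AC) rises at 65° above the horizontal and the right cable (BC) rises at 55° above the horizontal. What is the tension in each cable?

ΣF_x = 0: −T_AC·cos65° + T_BC·cos55° = 0 → T_BC = 0.736812·T_AC.
ΣF_y = 0: T_AC·sin65° + T_BC·sin55° = 13900.
Substitute: T_AC·(0.906308 + 0.736812·0.819152) = 13900 → T_AC = 9206.1 ≈ 9206 N.
Then T_BC = 0.736812 × 9206.1 = 6783 N.

T_AC = 9206 N, T_BC = 6783 N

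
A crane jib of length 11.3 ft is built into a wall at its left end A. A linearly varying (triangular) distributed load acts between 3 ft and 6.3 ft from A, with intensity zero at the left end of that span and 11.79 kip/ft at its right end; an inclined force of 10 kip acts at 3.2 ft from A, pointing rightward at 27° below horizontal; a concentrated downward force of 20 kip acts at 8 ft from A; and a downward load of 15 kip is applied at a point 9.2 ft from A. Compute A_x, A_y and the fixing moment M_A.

Resultant of the triangular load: ½ × 11.79 × 3.3 = 19.4535 kip, acting at 5.2 ft from A (one-third of the span from the peak).
ΣF_x = 0: A_x + 10·cos27° = 0 → A_x = -8.910 kip.
ΣF_y = 0: A_y − ½·11.79·3.3 − 10·sin27° − 20 − 15 = 0 → A_y = 58.99 kip.
ΣM about A: M_A − (½·11.79·3.3)·5.2 − 10·sin27°·3.2 − 20·8 − 15·9.2 = 0 → M_A = 413.7 kip·ft.

A_x = -8.910 kip, A_y = 58.99 kip, M_A = 413.7 kip·ft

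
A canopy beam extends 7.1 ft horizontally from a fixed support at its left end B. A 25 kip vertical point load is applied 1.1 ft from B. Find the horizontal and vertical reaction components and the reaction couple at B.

ΣF_x = 0: B_x = 0.
ΣF_y = 0: B_y − 25 = 0 → B_y = 25.00 kip.
ΣM about B: M_B − 25·1.1 = 0 → M_B = 27.50 kip·ft.

B_x = 0, B_y = 25.00 kip, M_B = 27.50 kip·ft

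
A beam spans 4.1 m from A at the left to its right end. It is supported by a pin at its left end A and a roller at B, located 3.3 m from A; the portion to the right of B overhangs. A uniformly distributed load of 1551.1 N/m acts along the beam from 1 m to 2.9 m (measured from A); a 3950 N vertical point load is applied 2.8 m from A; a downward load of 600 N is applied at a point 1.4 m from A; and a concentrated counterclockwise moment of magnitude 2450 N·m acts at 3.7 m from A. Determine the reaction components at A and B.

Resultant of the distributed load: 1551.1 × 1.9 = 2947.09 N at 1.95 m from A.
Moments about A: B_y·3.3 − (1551.1·1.9)·1.95 − 3950·2.8 − 600·1.4 + 2450 = 0 → B_y = 15196.8255/3.3 = 4605.1 ≈ 4605 N.
ΣF_y = 0: A_y + 4605.1 − 1551.1·1.9 − 3950 − 600 = 0 → A_y = 2892 N.
ΣF_x = 0: no horizontal applied forces, so A_x = 0.

A_x = 0, A_y = 2892 N, B_y = 4605 N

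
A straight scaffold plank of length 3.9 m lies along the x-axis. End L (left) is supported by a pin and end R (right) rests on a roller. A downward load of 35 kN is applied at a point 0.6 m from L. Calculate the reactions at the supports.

Moments about L: R_y·3.9 − 35·0.6 = 0 → R_y = 21/3.9 = 5.38462 ≈ 5.385 kN.
ΣF_y = 0: L_y + 5.38462 − 35 = 0 → L_y = 29.62 kN.
ΣF_x = 0: no horizontal applied forces, so L_x = 0.

L_x = 0, L_y = 29.62 kN, R_y = 5.385 kN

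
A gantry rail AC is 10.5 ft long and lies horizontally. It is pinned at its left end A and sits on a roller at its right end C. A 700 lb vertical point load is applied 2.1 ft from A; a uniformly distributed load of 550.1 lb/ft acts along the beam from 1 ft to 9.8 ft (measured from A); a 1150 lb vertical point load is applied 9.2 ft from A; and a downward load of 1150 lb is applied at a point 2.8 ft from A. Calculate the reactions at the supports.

A_x = 0, A_y = 3897 lb, C_y = 3944 lb

Resultant of the distributed load: 550.1 × 8.8 = 4840.88 lb at 5.4 ft from A.
ΣM about A: C_y·10.5 − 700·2.1 − (550.1·8.8)·5.4 − 1150·9.2 − 1150·2.8 = 0 → C_y = 41410.752/10.5 = 3943.88 ≈ 3944 lb.
ΣF_y = 0: A_y + 3943.88 − 700 − 550.1·8.8 − 1150 − 1150 = 0 → A_y = 3897 lb.
ΣF_x = 0: no horizontal applied forces, so A_x = 0.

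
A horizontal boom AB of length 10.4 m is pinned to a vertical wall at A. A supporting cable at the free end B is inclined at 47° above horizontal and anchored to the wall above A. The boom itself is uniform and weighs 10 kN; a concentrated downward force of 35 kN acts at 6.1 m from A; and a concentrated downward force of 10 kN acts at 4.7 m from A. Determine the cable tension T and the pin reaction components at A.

ΣM about A: T·sin47°·10.4 − 10·5.2 − 35·6.1 − 10·4.7 = 0 → T = 312.5/(10.4·0.731354) = 41.0855 ≈ 41.09 kN.
ΣF_x = 0: A_x − T·cos47° = 0 → A_x = 41.0855 × 0.681998 = 28.02 kN.
ΣF_y = 0: A_y + T·sin47° − 10 − 35 − 10 = 0 → A_y = 55 − 41.0855 × 0.731354 = 24.95 kN.

T = 41.09 kN, A_x = 28.02 kN, A_y = 24.95 kN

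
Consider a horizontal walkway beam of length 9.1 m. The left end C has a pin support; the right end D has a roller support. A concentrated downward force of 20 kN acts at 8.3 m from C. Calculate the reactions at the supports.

C_x = 0, C_y = 1.758 kN, D_y = 18.24 kN

ΣM about C: D_y·9.1 − 20·8.3 = 0 → D_y = 166/9.1 = 18.2418 ≈ 18.24 kN.
ΣF_y = 0: C_y + 18.2418 − 20 = 0 → C_y = 1.758 kN.
ΣF_x = 0: no horizontal applied forces, so C_x = 0.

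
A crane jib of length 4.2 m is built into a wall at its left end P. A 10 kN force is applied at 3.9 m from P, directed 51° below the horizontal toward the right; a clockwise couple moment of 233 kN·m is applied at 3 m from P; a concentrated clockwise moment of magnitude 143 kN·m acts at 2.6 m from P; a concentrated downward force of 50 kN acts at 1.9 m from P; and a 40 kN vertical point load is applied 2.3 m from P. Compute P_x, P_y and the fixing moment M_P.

P_x = -6.293 kN, P_y = 97.77 kN, M_P = 593.3 kN·m

ΣF_x = 0: P_x + 10·cos51° = 0 → P_x = -6.293 kN.
ΣF_y = 0: P_y − 10·sin51° − 50 − 40 = 0 → P_y = 97.77 kN.
ΣM about P: M_P − 10·sin51°·3.9 − 233 − 143 − 50·1.9 − 40·2.3 = 0 → M_P = 593.3 kN·m.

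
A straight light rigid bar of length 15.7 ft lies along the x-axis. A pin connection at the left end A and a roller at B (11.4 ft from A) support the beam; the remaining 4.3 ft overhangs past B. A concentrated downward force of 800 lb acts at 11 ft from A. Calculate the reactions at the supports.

ΣM about A: B_y·11.4 − 800·11 = 0 → B_y = 8800/11.4 = 771.93 ≈ 771.9 lb.
ΣF_y = 0: A_y + 771.93 − 800 = 0 → A_y = 28.07 lb.
ΣF_x = 0: no horizontal applied forces, so A_x = 0.

A_x = 0, A_y = 28.07 lb, B_y = 771.9 lb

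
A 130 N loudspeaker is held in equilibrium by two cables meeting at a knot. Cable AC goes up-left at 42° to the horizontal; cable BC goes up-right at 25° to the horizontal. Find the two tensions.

T_AC = 128.0 N, T_BC = 105.0 N

ΣF_x = 0: −T_AC·cos42° + T_BC·cos25° = 0 → T_BC = 0.81997·T_AC.
ΣF_y = 0: T_AC·sin42° + T_BC·sin25° = 130.
Substitute: T_AC·(0.669131 + 0.81997·0.422618) = 130 → T_AC = 127.995 ≈ 128.0 N.
Then T_BC = 0.81997 × 127.995 = 105.0 N.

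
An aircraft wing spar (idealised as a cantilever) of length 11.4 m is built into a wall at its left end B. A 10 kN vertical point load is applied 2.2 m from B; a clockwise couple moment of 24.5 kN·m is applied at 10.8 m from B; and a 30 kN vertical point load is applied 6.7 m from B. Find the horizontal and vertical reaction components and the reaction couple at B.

ΣF_x = 0: B_x = 0.
ΣF_y = 0: B_y − 10 − 30 = 0 → B_y = 40.00 kN.
ΣM about B: M_B − 10·2.2 − 24.5 − 30·6.7 = 0 → M_B = 247.5 kN·m.

B_x = 0, B_y = 40.00 kN, M_B = 247.5 kN·m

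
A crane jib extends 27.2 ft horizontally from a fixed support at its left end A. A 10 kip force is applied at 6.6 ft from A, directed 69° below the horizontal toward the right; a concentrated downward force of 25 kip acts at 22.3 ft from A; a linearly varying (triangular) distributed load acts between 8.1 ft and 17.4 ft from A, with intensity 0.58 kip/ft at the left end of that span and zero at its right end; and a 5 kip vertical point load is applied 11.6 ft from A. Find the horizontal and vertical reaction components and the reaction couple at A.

Resultant of the triangular load: ½ × 0.58 × 9.3 = 2.697 kip, acting at 11.2 ft from A (one-third of the span from the peak).
ΣF_x = 0: A_x + 10·cos69° = 0 → A_x = -3.584 kip.
ΣF_y = 0: A_y − 10·sin69° − 25 − ½·0.58·9.3 − 5 = 0 → A_y = 42.03 kip.
ΣM about A: M_A − 10·sin69°·6.6 − 25·22.3 − (½·0.58·9.3)·11.2 − 5·11.6 = 0 → M_A = 707.3 kip·ft.

A_x = -3.584 kip, A_y = 42.03 kip, M_A = 707.3 kip·ft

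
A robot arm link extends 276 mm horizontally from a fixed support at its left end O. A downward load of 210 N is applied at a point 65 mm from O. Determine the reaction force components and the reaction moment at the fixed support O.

O_x = 0, O_y = 210.0 N, M_O = 13650 N·mm

ΣF_x = 0: O_x = 0.
ΣF_y = 0: O_y − 210 = 0 → O_y = 210.0 N.
ΣM about O: M_O − 210·65 = 0 → M_O = 13650 N·mm.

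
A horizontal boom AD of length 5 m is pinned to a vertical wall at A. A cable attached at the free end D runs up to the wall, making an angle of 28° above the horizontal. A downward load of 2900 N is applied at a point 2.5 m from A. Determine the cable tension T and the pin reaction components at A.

T = 3089 N, A_x = 2727 N, A_y = 1450 N

ΣM about A: T·sin28°·5 − 2900·2.5 = 0 → T = 7250/(5·0.469472) = 3088.58 ≈ 3089 N.
ΣF_x = 0: A_x − T·cos28° = 0 → A_x = 3088.58 × 0.882948 = 2727 N.
ΣF_y = 0: A_y + T·sin28° − 2900 = 0 → A_y = 2900 − 3088.58 × 0.469472 = 1450 N.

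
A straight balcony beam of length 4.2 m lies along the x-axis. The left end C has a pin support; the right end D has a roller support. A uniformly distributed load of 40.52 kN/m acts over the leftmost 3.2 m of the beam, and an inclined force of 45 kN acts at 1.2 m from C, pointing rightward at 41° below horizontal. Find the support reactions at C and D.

C_x = -33.96 kN, C_y = 101.4 kN, D_y = 57.83 kN

Resultant of the distributed load: 40.52 × 3.2 = 129.664 kN at 1.6 m from C.
Taking moments about C: D_y·4.2 − (40.52·3.2)·1.6 − 45·sin41°·1.2 = 0 → D_y = 242.89/4.2 = 57.831 ≈ 57.83 kN.
ΣF_y = 0: C_y + 57.831 − 40.52·3.2 − 45·sin41° = 0 → C_y = 101.4 kN.
ΣF_x = 0: C_x + 45·cos41° = 0 → C_x = -33.96 kN.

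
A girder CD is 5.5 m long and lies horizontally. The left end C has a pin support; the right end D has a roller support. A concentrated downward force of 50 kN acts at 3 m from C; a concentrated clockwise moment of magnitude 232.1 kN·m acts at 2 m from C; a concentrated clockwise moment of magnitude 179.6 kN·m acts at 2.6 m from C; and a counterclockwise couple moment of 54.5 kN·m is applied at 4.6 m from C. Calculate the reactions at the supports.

ΣM about C: D_y·5.5 − 50·3 − 232.1 − 179.6 + 54.5 = 0 → D_y = 507.2/5.5 = 92.2182 ≈ 92.22 kN.
ΣF_y = 0: C_y + 92.2182 − 50 = 0 → C_y = -42.22 kN.
ΣF_x = 0: no horizontal applied forces, so C_x = 0.

C_x = 0, C_y = -42.22 kN, D_y = 92.22 kN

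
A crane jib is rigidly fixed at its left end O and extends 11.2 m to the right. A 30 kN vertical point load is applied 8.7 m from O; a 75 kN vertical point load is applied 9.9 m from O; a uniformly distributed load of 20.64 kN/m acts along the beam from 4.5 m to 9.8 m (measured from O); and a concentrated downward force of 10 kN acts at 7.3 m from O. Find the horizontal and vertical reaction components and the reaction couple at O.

O_x = 0, O_y = 224.4 kN, M_O = 1859 kN·m

Resultant of the distributed load: 20.64 × 5.3 = 109.392 kN at 7.15 m from O.
ΣF_x = 0: O_x = 0.
ΣF_y = 0: O_y − 30 − 75 − 20.64·5.3 − 10 = 0 → O_y = 224.4 kN.
ΣM about O: M_O − 30·8.7 − 75·9.9 − (20.64·5.3)·7.15 − 10·7.3 = 0 → M_O = 1859 kN·m.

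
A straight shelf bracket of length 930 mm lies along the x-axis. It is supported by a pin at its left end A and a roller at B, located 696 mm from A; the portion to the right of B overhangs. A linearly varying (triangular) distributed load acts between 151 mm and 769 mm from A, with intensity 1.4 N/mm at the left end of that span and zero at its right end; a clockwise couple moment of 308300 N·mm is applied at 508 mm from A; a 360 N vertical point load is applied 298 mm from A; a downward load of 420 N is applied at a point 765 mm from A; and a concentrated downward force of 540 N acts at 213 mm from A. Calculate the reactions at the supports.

A_x = 0, A_y = 306.7 N, B_y = 1446 N

Resultant of the triangular load: ½ × 1.4 × 618 = 432.6 N, acting at 357 mm from A (one-third of the span from the peak).
Moments about A: B_y·696 − (½·1.4·618)·357 − 308300 − 360·298 − 420·765 − 540·213 = 0 → B_y = 1006338.2/696 = 1445.89 ≈ 1446 N.
ΣF_y = 0: A_y + 1445.89 − ½·1.4·618 − 360 − 420 − 540 = 0 → A_y = 306.7 N.
ΣF_x = 0: no horizontal applied forces, so A_x = 0.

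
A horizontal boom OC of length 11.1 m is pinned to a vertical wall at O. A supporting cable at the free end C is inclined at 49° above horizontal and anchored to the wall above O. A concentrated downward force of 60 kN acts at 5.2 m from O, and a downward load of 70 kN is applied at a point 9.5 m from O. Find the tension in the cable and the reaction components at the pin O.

T = 116.6 kN, O_x = 76.51 kN, O_y = 41.98 kN

ΣM about O: T·sin49°·11.1 − 60·5.2 − 70·9.5 = 0 → T = 977/(11.1·0.75471) = 116.625 ≈ 116.6 kN.
ΣF_x = 0: O_x − T·cos49° = 0 → O_x = 116.625 × 0.656059 = 76.51 kN.
ΣF_y = 0: O_y + T·sin49° − 60 − 70 = 0 → O_y = 130 − 116.625 × 0.75471 = 41.98 kN.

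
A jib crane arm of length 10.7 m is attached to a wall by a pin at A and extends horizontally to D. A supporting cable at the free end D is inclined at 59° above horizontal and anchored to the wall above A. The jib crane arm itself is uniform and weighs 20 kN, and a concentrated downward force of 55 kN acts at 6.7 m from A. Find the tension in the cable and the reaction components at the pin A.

T = 51.84 kN, A_x = 26.70 kN, A_y = 30.56 kN

ΣM about A: T·sin59°·10.7 − 20·5.35 − 55·6.7 = 0 → T = 475.5/(10.7·0.857167) = 51.8443 ≈ 51.84 kN.
ΣF_x = 0: A_x − T·cos59° = 0 → A_x = 51.8443 × 0.515038 = 26.70 kN.
ΣF_y = 0: A_y + T·sin59° − 20 − 55 = 0 → A_y = 75 − 51.8443 × 0.857167 = 30.56 kN.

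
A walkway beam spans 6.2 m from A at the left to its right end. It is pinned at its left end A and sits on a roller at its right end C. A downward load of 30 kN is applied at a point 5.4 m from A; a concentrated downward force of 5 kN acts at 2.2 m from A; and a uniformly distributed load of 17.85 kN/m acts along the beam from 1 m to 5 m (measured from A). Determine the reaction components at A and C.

Resultant of the distributed load: 17.85 × 4 = 71.4 kN at 3 m from A.
Moments about A: C_y·6.2 − 30·5.4 − 5·2.2 − (17.85·4)·3 = 0 → C_y = 387.2/6.2 = 62.4516 ≈ 62.45 kN.
ΣF_y = 0: A_y + 62.4516 − 30 − 5 − 17.85·4 = 0 → A_y = 43.95 kN.
ΣF_x = 0: no horizontal applied forces, so A_x = 0.

A_x = 0, A_y = 43.95 kN, C_y = 62.45 kN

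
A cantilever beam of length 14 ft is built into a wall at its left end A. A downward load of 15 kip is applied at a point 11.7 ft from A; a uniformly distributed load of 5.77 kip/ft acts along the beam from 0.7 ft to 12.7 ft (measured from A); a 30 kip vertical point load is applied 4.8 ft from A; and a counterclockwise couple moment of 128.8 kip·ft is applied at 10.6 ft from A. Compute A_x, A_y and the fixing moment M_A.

Resultant of the distributed load: 5.77 × 12 = 69.24 kip at 6.7 ft from A.
ΣF_x = 0: A_x = 0.
ΣF_y = 0: A_y − 15 − 5.77·12 − 30 = 0 → A_y = 114.2 kip.
ΣM about A: M_A − 15·11.7 − (5.77·12)·6.7 − 30·4.8 + 128.8 = 0 → M_A = 654.6 kip·ft.

A_x = 0, A_y = 114.2 kip, M_A = 654.6 kip·ft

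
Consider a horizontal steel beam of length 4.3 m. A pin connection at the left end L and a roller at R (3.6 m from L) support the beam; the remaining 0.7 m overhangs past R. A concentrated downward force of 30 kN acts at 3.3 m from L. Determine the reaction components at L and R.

Moments about L: R_y·3.6 − 30·3.3 = 0 → R_y = 99/3.6 = 27.50 kN.
ΣF_y = 0: L_y + 27.5 − 30 = 0 → L_y = 2.500 kN.
ΣF_x = 0: no horizontal applied forces, so L_x = 0.

L_x = 0, L_y = 2.500 kN, R_y = 27.50 kN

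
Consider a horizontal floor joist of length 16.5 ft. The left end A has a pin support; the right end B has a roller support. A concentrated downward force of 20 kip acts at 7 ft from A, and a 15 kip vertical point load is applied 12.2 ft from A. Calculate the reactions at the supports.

Taking moments about A: B_y·16.5 − 20·7 − 15·12.2 = 0 → B_y = 323/16.5 = 19.5758 ≈ 19.58 kip.
ΣF_y = 0: A_y + 19.5758 − 20 − 15 = 0 → A_y = 15.42 kip.
ΣF_x = 0: no horizontal applied forces, so A_x = 0.

A_x = 0, A_y = 15.42 kip, B_y = 19.58 kip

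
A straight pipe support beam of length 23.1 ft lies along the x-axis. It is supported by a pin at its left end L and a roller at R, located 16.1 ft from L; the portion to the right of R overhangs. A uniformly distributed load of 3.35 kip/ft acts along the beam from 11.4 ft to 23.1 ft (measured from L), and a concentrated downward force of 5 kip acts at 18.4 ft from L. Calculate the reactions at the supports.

L_x = 0, L_y = -3.514 kip, R_y = 47.71 kip

Resultant of the distributed load: 3.35 × 11.7 = 39.195 kip at 17.25 ft from L.
Taking moments about L: R_y·16.1 − (3.35·11.7)·17.25 − 5·18.4 = 0 → R_y = 768.11375/16.1 = 47.7089 ≈ 47.71 kip.
ΣF_y = 0: L_y + 47.7089 − 3.35·11.7 − 5 = 0 → L_y = -3.514 kip.
ΣF_x = 0: no horizontal applied forces, so L_x = 0.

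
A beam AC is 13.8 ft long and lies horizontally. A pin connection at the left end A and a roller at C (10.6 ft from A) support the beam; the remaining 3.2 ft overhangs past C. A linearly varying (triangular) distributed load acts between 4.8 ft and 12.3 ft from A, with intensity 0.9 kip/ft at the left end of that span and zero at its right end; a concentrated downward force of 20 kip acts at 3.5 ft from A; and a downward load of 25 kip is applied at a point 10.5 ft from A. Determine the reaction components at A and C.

Resultant of the triangular load: ½ × 0.9 × 7.5 = 3.375 kip, acting at 7.3 ft from A (one-third of the span from the peak).
Moments about A: C_y·10.6 − (½·0.9·7.5)·7.3 − 20·3.5 − 25·10.5 = 0 → C_y = 357.1375/10.6 = 33.6922 ≈ 33.69 kip.
ΣF_y = 0: A_y + 33.6922 − ½·0.9·7.5 − 20 − 25 = 0 → A_y = 14.68 kip.
ΣF_x = 0: no horizontal applied forces, so A_x = 0.

A_x = 0, A_y = 14.68 kip, C_y = 33.69 kip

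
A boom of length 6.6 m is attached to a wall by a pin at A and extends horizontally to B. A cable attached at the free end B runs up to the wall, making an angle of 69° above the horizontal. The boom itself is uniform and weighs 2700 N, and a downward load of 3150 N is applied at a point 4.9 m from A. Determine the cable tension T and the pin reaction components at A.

T = 3951 N, A_x = 1416 N, A_y = 2161 N

ΣM about A: T·sin69°·6.6 − 2700·3.3 − 3150·4.9 = 0 → T = 24345/(6.6·0.93358) = 3951.07 ≈ 3951 N.
ΣF_x = 0: A_x − T·cos69° = 0 → A_x = 3951.07 × 0.358368 = 1416 N.
ΣF_y = 0: A_y + T·sin69° − 2700 − 3150 = 0 → A_y = 5850 − 3951.07 × 0.93358 = 2161 N.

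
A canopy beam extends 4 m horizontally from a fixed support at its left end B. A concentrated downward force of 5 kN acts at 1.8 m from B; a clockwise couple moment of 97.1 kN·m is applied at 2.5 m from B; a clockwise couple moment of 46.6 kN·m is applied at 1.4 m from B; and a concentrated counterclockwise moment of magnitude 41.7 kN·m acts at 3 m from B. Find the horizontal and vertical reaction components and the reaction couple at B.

B_x = 0, B_y = 5.000 kN, M_B = 111.0 kN·m

ΣF_x = 0: B_x = 0.
ΣF_y = 0: B_y − 5 = 0 → B_y = 5.000 kN.
ΣM about B: M_B − 5·1.8 − 97.1 − 46.6 + 41.7 = 0 → M_B = 111.0 kN·m.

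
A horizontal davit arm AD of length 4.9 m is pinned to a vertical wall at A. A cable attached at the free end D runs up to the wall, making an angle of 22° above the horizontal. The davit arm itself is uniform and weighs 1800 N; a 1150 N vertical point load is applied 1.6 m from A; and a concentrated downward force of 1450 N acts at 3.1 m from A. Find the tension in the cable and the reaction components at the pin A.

T = 5854 N, A_x = 5428 N, A_y = 2207 N

ΣM about A: T·sin22°·4.9 − 1800·2.45 − 1150·1.6 − 1450·3.1 = 0 → T = 10745/(4.9·0.374607) = 5853.75 ≈ 5854 N.
ΣF_x = 0: A_x − T·cos22° = 0 → A_x = 5853.75 × 0.927184 = 5428 N.
ΣF_y = 0: A_y + T·sin22° − 1800 − 1150 − 1450 = 0 → A_y = 4400 − 5853.75 × 0.374607 = 2207 N.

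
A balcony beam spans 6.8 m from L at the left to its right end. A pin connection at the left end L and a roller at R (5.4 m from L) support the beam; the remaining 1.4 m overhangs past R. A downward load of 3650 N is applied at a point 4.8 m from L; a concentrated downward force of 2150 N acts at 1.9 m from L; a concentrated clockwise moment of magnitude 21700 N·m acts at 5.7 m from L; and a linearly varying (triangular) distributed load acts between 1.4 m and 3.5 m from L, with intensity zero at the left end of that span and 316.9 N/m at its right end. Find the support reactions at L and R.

Resultant of the triangular load: ½ × 316.9 × 2.1 = 332.745 N, acting at 2.8 m from L (one-third of the span from the peak).
Taking moments about L: R_y·5.4 − 3650·4.8 − 2150·1.9 − 21700 − (½·316.9·2.1)·2.8 = 0 → R_y = 44236.686/5.4 = 8191.98 ≈ 8192 N.
ΣF_y = 0: L_y + 8191.98 − 3650 − 2150 − ½·316.9·2.1 = 0 → L_y = -2059 N.
ΣF_x = 0: no horizontal applied forces, so L_x = 0.

L_x = 0, L_y = -2059 N, R_y = 8192 N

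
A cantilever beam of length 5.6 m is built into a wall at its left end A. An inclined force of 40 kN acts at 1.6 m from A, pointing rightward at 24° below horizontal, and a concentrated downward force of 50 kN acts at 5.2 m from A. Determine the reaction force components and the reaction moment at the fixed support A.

A_x = -36.54 kN, A_y = 66.27 kN, M_A = 286.0 kN·m

ΣF_x = 0: A_x + 40·cos24° = 0 → A_x = -36.54 kN.
ΣF_y = 0: A_y − 40·sin24° − 50 = 0 → A_y = 66.27 kN.
ΣM about A: M_A − 40·sin24°·1.6 − 50·5.2 = 0 → M_A = 286.0 kN·m.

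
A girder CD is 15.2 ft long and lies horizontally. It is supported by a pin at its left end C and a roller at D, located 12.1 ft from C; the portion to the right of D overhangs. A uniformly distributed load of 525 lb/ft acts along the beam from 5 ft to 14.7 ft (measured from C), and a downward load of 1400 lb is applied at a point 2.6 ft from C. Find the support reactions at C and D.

Resultant of the distributed load: 525 × 9.7 = 5092.5 lb at 9.85 ft from C.
Moments about C: D_y·12.1 − (525·9.7)·9.85 − 1400·2.6 = 0 → D_y = 53801.125/12.1 = 4446.37 ≈ 4446 lb.
ΣF_y = 0: C_y + 4446.37 − 525·9.7 − 1400 = 0 → C_y = 2046 lb.
ΣF_x = 0: no horizontal applied forces, so C_x = 0.

C_x = 0, C_y = 2046 lb, D_y = 4446 lb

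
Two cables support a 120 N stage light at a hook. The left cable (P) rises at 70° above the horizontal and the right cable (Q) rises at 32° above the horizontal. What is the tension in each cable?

ΣF_x = 0: −T_P·cos70° + T_Q·cos32° = 0 → T_Q = 0.403303·T_P.
ΣF_y = 0: T_P·sin70° + T_Q·sin32° = 120.
Substitute: T_P·(0.939693 + 0.403303·0.529919) = 120 → T_P = 104.039 ≈ 104.0 N.
Then T_Q = 0.403303 × 104.039 = 41.96 N.

T_P = 104.0 N, T_Q = 41.96 N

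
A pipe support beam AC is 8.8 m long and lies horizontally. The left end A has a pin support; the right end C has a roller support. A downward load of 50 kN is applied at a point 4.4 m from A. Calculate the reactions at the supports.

A_x = 0, A_y = 25.00 kN, C_y = 25.00 kN

Moments about A: C_y·8.8 − 50·4.4 = 0 → C_y = 220/8.8 = 25.00 kN.
ΣF_y = 0: A_y + 25 − 50 = 0 → A_y = 25.00 kN.
ΣF_x = 0: no horizontal applied forces, so A_x = 0.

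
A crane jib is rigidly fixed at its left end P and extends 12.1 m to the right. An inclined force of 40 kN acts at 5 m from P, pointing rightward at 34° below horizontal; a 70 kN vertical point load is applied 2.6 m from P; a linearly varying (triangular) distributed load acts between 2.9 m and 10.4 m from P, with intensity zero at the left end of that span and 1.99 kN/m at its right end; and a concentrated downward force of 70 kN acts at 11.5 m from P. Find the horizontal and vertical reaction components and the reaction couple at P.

Resultant of the triangular load: ½ × 1.99 × 7.5 = 7.4625 kN, acting at 7.9 m from P (one-third of the span from the peak).
ΣF_x = 0: P_x + 40·cos34° = 0 → P_x = -33.16 kN.
ΣF_y = 0: P_y − 40·sin34° − 70 − ½·1.99·7.5 − 70 = 0 → P_y = 169.8 kN.
ΣM about P: M_P − 40·sin34°·5 − 70·2.6 − (½·1.99·7.5)·7.9 − 70·11.5 = 0 → M_P = 1158 kN·m.

P_x = -33.16 kN, P_y = 169.8 kN, M_P = 1158 kN·m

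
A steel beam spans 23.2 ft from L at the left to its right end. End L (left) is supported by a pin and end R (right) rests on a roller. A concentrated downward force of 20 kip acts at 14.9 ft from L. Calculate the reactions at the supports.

Moments about L: R_y·23.2 − 20·14.9 = 0 → R_y = 298/23.2 = 12.8448 ≈ 12.84 kip.
ΣF_y = 0: L_y + 12.8448 − 20 = 0 → L_y = 7.155 kip.
ΣF_x = 0: no horizontal applied forces, so L_x = 0.

L_x = 0, L_y = 7.155 kip, R_y = 12.84 kip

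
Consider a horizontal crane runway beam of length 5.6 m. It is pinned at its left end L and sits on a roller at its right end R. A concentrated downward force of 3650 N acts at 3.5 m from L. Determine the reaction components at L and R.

ΣM about L: R_y·5.6 − 3650·3.5 = 0 → R_y = 12775/5.6 = 2281.25 ≈ 2281 N.
ΣF_y = 0: L_y + 2281.25 − 3650 = 0 → L_y = 1369 N.
ΣF_x = 0: no horizontal applied forces, so L_x = 0.

L_x = 0, L_y = 1369 N, R_y = 2281 N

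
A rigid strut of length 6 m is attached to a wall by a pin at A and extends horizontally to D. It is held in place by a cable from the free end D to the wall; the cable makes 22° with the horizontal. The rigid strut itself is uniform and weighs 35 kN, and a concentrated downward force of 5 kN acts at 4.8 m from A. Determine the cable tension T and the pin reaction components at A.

ΣM about A: T·sin22°·6 − 35·3 − 5·4.8 = 0 → T = 129/(6·0.374607) = 57.3935 ≈ 57.39 kN.
ΣF_x = 0: A_x − T·cos22° = 0 → A_x = 57.3935 × 0.927184 = 53.21 kN.
ΣF_y = 0: A_y + T·sin22° − 35 − 5 = 0 → A_y = 40 − 57.3935 × 0.374607 = 18.50 kN.

T = 57.39 kN, A_x = 53.21 kN, A_y = 18.50 kN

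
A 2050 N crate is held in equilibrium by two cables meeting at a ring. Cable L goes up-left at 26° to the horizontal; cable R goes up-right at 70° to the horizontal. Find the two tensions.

ΣF_x = 0: −T_L·cos26° + T_R·cos70° = 0 → T_R = 2.6279·T_L.
ΣF_y = 0: T_L·sin26° + T_R·sin70° = 2050.
Substitute: T_L·(0.438371 + 2.6279·0.939693) = 2050 → T_L = 705.003 ≈ 705.0 N.
Then T_R = 2.6279 × 705.003 = 1853 N.

T_L = 705.0 N, T_R = 1853 N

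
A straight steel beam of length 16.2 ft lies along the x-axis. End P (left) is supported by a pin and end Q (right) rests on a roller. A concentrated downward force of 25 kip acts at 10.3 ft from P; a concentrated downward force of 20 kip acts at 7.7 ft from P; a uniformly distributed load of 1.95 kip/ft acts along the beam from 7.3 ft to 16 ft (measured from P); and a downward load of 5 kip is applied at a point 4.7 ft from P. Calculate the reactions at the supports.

Resultant of the distributed load: 1.95 × 8.7 = 16.965 kip at 11.65 ft from P.
Taking moments about P: Q_y·16.2 − 25·10.3 − 20·7.7 − (1.95·8.7)·11.65 − 5·4.7 = 0 → Q_y = 632.64225/16.2 = 39.052 ≈ 39.05 kip.
ΣF_y = 0: P_y + 39.052 − 25 − 20 − 1.95·8.7 − 5 = 0 → P_y = 27.91 kip.
ΣF_x = 0: no horizontal applied forces, so P_x = 0.

P_x = 0, P_y = 27.91 kip, Q_y = 39.05 kip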